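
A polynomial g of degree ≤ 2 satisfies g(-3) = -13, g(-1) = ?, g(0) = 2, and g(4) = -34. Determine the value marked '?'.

The 3 known points determine the degree-2 polynomial uniquely.
Write g(n) = an^2 + bn + c. Substituting each data point gives a linear system:
  9a - 3b + c = -13
  c = 2
  16a + 4b + c = -34
Solving the system yields a = -2, b = -1, c = 2.
So g(n) = -2n² - n + 2.
Then g(-1) = 1.

1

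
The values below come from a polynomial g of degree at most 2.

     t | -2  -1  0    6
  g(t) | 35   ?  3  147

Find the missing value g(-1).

The 3 known points determine the degree-2 polynomial uniquely.
Write g(t) = at^2 + bt + c. Substituting each data point gives a linear system:
  4a - 2b + c = 35
  c = 3
  36a + 6b + c = 147
Solving the system yields a = 5, b = -6, c = 3.
So g(t) = 5t² - 6t + 3.
Then g(-1) = 14.

14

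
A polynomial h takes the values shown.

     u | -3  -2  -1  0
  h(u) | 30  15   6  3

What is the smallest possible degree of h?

Forward differences of the values at u = -3, -2, -1, 0:
  h  : 30  15  6  3
  Δ  : -15  -9  -3
  Δ^2: 6  6
  Δ^3: 0
The second differences are constant (6) and nonzero, while all higher differences vanish, so the minimal degree is 2.

2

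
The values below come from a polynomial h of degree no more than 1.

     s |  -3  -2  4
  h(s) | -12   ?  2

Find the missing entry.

The 2 known points determine the degree-1 polynomial uniquely.
Write h(s) = as + b. Substituting each data point gives a linear system:
  -3a + b = -12
  4a + b = 2
Solving the system yields a = 2, b = -6.
So h(s) = 2s - 6.
Then h(-2) = -10.

-10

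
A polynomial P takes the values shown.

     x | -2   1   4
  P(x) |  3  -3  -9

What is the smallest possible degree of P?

1

Forward differences of the values at x = -2, 1, 4:
  P  : 3  -3  -9
  Δ  : -6  -6
  Δ^2: 0
The first differences are constant (-6) and nonzero, while all higher differences vanish, so the minimal degree is 1.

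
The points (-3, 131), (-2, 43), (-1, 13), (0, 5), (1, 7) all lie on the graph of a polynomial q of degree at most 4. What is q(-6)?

Write q(u) = au^4 + bu^3 + cu^2 + du + e. Substituting each data point gives a linear system:
  81a - 27b + 9c - 3d + e = 131
  16a - 8b + 4c - 2d + e = 43
  a - b + c - d + e = 13
  e = 5
  a + b + c + d + e = 7
Solving the system yields a = 1, b = 0, c = 4, d = -3, e = 5.
So q(u) = u^4 + 4u^2 - 3u + 5.
Then q(-6) = 1463.

1463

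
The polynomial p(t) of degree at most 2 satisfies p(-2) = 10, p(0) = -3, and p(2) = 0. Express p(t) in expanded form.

Write p(t) = at^2 + bt + c. Substituting each data point gives a linear system:
  4a - 2b + c = 10
  c = -3
  4a + 2b + c = 0
Solving the system yields a = 2, b = -5/2, c = -3.
So p(t) = 2t^2 - (5/2)t - 3.
Check: p(2) = 0. ✓

p(t) = 2t^2 - (5/2)t - 3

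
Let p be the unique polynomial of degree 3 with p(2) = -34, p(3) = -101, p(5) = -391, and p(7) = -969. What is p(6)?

Using the Lagrange interpolation formula with nodes 2, 3, 5, 7:
  L_0(u) = (u - 3)(u - 5)(u - 7) / -15
  L_1(u) = (u - 2)(u - 5)(u - 7) / 8
  L_2(u) = (u - 2)(u - 3)(u - 7) / -12
  L_3(u) = (u - 2)(u - 3)(u - 5) / 40
Then p(u) = -34·L_0(u) - 101·L_1(u) - 391·L_2(u) - 969·L_3(u).
Expanding and collecting terms gives p(u) = -2u^3 - 6u^2 + u + 4.
Evaluating at u = 6: p(6) = -638.

-638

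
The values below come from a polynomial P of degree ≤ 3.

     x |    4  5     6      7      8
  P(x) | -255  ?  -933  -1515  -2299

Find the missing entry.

The 4 known points determine the degree-3 polynomial uniquely.
Write P(x) = ax^3 + bx^2 + cx + d. Substituting each data point gives a linear system:
  64a + 16b + 4c + d = -255
  216a + 36b + 6c + d = -933
  343a + 49b + 7c + d = -1515
  512a + 64b + 8c + d = -2299
Solving the system yields a = -5, b = 4, c = 1, d = -3.
So P(x) = -5x³ + 4x² + x - 3.
Then P(5) = -523.

-523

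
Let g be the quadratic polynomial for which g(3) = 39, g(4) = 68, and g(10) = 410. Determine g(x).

Using the Lagrange interpolation formula with nodes 3, 4, 10:
  L_0(x) = (x - 4)(x - 10) / 7
  L_1(x) = (x - 3)(x - 10) / -6
  L_2(x) = (x - 3)(x - 4) / 42
Then g(x) = 39·L_0(x) + 68·L_1(x) + 410·L_2(x).
Expanding and collecting terms gives g(x) = 4x² + x.
Check: g(10) = 410. ✓

g(x) = 4x^2 + x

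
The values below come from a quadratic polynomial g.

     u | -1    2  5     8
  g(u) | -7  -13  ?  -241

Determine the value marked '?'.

On equispaced nodes a degree-2 polynomial has vanishing third forward difference, so
  - g(-1) + 3·g(2) - 3·g(5) + g(8) = 0.
Substituting the known values and solving for g(5):
  -3·g(5) = 273
  g(5) = -91.

-91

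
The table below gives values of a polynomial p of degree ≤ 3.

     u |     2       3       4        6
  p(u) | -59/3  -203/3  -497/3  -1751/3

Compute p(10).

-8435/3

Using the Lagrange interpolation formula with nodes 2, 3, 4, 6:
  L_0(u) = (u - 3)(u - 4)(u - 6) / -8
  L_1(u) = (u - 2)(u - 4)(u - 6) / 3
  L_2(u) = (u - 2)(u - 3)(u - 6) / -4
  L_3(u) = (u - 2)(u - 3)(u - 4) / 24
Then p(u) = -59/3·L_0(u) - 203/3·L_1(u) - 497/3·L_2(u) - 1751/3·L_3(u).
Expanding and collecting terms gives p(u) = -3u^3 + 2u^2 - u - 5/3.
Evaluating at u = 10: p(10) = -8435/3.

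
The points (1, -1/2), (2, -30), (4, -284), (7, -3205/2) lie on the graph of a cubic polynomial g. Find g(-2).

58

Using the Lagrange interpolation formula with nodes 1, 2, 4, 7:
  L_0(t) = (t - 2)(t - 4)(t - 7) / -18
  L_1(t) = (t - 1)(t - 4)(t - 7) / 10
  L_2(t) = (t - 1)(t - 2)(t - 7) / -18
  L_3(t) = (t - 1)(t - 2)(t - 4) / 90
Then g(t) = -1/2·L_0(t) - 30·L_1(t) - 284·L_2(t) - 3205/2·L_3(t).
Expanding and collecting terms gives g(t) = -5t³ + (5/2)t² - 2t + 4.
Evaluating at t = -2: g(-2) = 58.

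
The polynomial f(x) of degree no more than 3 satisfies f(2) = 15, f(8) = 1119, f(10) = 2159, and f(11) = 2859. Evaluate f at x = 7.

755

Using the Lagrange interpolation formula with nodes 2, 8, 10, 11:
  L_0(x) = (x - 8)(x - 10)(x - 11) / -432
  L_1(x) = (x - 2)(x - 10)(x - 11) / 36
  L_2(x) = (x - 2)(x - 8)(x - 11) / -16
  L_3(x) = (x - 2)(x - 8)(x - 10) / 27
Then f(x) = 15·L_0(x) + 1119·L_1(x) + 2159·L_2(x) + 2859·L_3(x).
Expanding and collecting terms gives f(x) = 2x^3 + 2x^2 - 4x - 1.
Evaluating at x = 7: f(7) = 755.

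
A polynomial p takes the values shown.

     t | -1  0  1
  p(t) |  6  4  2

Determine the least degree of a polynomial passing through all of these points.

Forward differences of the values at t = -1, 0, 1:
  p  : 6  4  2
  Δ  : -2  -2
  Δ^2: 0
The first differences are constant (-2) and nonzero, while all higher differences vanish, so the minimal degree is 1.

1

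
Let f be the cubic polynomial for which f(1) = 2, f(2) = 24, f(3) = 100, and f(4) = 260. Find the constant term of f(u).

Write f(u) = au^3 + bu^2 + cu + d. Substituting each data point gives a linear system:
  a + b + c + d = 2
  8a + 4b + 2c + d = 24
  27a + 9b + 3c + d = 100
  64a + 16b + 4c + d = 260
Solving the system yields a = 5, b = -3, c = -4, d = 4.
So f(u) = 5u^3 - 3u^2 - 4u + 4.
The constant term is 4.

4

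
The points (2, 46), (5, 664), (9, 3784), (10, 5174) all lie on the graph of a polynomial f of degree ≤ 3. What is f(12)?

Write f(x) = ax^3 + bx^2 + cx + d. Substituting each data point gives a linear system:
  8a + 4b + 2c + d = 46
  125a + 25b + 5c + d = 664
  729a + 81b + 9c + d = 3784
  1000a + 100b + 10c + d = 5174
Solving the system yields a = 5, b = 2, c = -3, d = 4.
So f(x) = 5x³ + 2x² - 3x + 4.
Then f(12) = 8896.

8896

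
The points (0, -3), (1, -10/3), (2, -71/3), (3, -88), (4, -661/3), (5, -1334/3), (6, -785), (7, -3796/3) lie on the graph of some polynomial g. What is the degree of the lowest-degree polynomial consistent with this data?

Forward differences of the values at x = 0, 1, 2, 3, 4, 5, 6, 7:
  g  : -3  -10/3  -71/3  -88  -661/3  -1334/3  -785  -3796/3
  Δ  : -1/3  -61/3  -193/3  -397/3  -673/3  -1021/3  -1441/3
  Δ^2: -20  -44  -68  -92  -116  -140
  Δ^3: -24  -24  -24  -24  -24
  Δ^4: 0  0  0  0
  Δ^5: 0  0  0
  Δ^6: 0  0
  Δ^7: 0
The third differences are constant (-24) and nonzero, while all higher differences vanish, so the minimal degree is 3.

3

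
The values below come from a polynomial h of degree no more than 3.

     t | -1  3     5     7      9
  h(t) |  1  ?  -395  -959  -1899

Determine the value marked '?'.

-111

The 4 known points determine the degree-3 polynomial uniquely.
Write h(t) = at^3 + bt^2 + ct + d. Substituting each data point gives a linear system:
  -a + b - c + d = 1
  125a + 25b + 5c + d = -395
  343a + 49b + 7c + d = -959
  729a + 81b + 9c + d = -1899
Solving the system yields a = -2, b = -5, c = -4, d = 0.
So h(t) = -2t³ - 5t² - 4t.
Then h(3) = -111.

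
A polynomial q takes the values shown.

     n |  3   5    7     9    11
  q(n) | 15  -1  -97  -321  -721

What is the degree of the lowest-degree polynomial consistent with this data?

Forward differences of the values at n = 3, 5, 7, 9, 11:
  q  : 15  -1  -97  -321  -721
  Δ  : -16  -96  -224  -400
  Δ^2: -80  -128  -176
  Δ^3: -48  -48
  Δ^4: 0
The third differences are constant (-48) and nonzero, while all higher differences vanish, so the minimal degree is 3.

3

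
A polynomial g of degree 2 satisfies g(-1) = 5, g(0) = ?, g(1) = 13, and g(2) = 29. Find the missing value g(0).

On equispaced nodes a degree-2 polynomial has vanishing third forward difference, so
  - g(-1) + 3·g(0) - 3·g(1) + g(2) = 0.
Substituting the known values and solving for g(0):
  3·g(0) = 15
  g(0) = 5.

5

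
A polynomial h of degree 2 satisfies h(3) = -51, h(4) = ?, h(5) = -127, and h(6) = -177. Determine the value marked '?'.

The 3 known points determine the degree-2 polynomial uniquely.
Write h(u) = au^2 + bu + c. Substituting each data point gives a linear system:
  9a + 3b + c = -51
  25a + 5b + c = -127
  36a + 6b + c = -177
Solving the system yields a = -4, b = -6, c = 3.
So h(u) = -4u^2 - 6u + 3.
Then h(4) = -85.

-85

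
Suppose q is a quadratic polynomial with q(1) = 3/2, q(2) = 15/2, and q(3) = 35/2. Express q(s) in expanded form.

Write q(s) = as^2 + bs + c. Substituting each data point gives a linear system:
  a + b + c = 3/2
  4a + 2b + c = 15/2
  9a + 3b + c = 35/2
Solving the system yields a = 2, b = 0, c = -1/2.
So q(s) = 2s^2 - 1/2.
Check: q(1) = 3/2. ✓

q(s) = 2s^2 - 1/2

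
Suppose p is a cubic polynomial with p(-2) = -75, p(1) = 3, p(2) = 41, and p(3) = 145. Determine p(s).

Using the Lagrange interpolation formula with nodes -2, 1, 2, 3:
  L_0(s) = (s - 1)(s - 2)(s - 3) / -60
  L_1(s) = (s + 2)(s - 2)(s - 3) / 6
  L_2(s) = (s + 2)(s - 1)(s - 3) / -4
  L_3(s) = (s + 2)(s - 1)(s - 2) / 10
Then p(s) = -75·L_0(s) + 3·L_1(s) + 41·L_2(s) + 145·L_3(s).
Expanding and collecting terms gives p(s) = 6s^3 - 3s^2 + 5s - 5.
Check: p(-2) = -75. ✓

p(s) = 6s^3 - 3s^2 + 5s - 5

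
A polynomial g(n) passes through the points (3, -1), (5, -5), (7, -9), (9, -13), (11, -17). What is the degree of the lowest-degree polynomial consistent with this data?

1

Forward differences of the values at n = 3, 5, 7, 9, 11:
  g  : -1  -5  -9  -13  -17
  Δ  : -4  -4  -4  -4
  Δ^2: 0  0  0
  Δ^3: 0  0
  Δ^4: 0
The first differences are constant (-4) and nonzero, while all higher differences vanish, so the minimal degree is 1.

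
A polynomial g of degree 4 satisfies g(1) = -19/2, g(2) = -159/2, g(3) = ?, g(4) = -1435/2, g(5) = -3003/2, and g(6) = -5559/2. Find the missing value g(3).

-567/2

The 5 known points determine the degree-4 polynomial uniquely.
Write g(x) = ax^4 + bx^3 + cx^2 + dx + e. Substituting each data point gives a linear system:
  a + b + c + d + e = -19/2
  16a + 8b + 4c + 2d + e = -159/2
  256a + 64b + 16c + 4d + e = -1435/2
  625a + 125b + 25c + 5d + e = -3003/2
  1296a + 216b + 36c + 6d + e = -5559/2
Solving the system yields a = -1, b = -6, c = -6, d = 5, e = -3/2.
So g(x) = -x⁴ - 6x³ - 6x² + 5x - 3/2.
Then g(3) = -567/2.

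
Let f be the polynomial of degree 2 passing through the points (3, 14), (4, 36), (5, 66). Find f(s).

f(s) = 4s^2 - 6s - 4

Write f(s) = as^2 + bs + c. Substituting each data point gives a linear system:
  9a + 3b + c = 14
  16a + 4b + c = 36
  25a + 5b + c = 66
Solving the system yields a = 4, b = -6, c = -4.
So f(s) = 4s^2 - 6s - 4.
Check: f(4) = 36. ✓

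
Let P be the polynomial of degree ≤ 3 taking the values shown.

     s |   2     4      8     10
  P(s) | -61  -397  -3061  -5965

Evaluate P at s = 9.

-4352

Write P(s) = as^3 + bs^2 + cs + d. Substituting each data point gives a linear system:
  8a + 4b + 2c + d = -61
  64a + 16b + 4c + d = -397
  512a + 64b + 8c + d = -3061
  1000a + 100b + 10c + d = -5965
Solving the system yields a = -6, b = 1, c = -6, d = -5.
So P(s) = -6s³ + s² - 6s - 5.
Then P(9) = -4352.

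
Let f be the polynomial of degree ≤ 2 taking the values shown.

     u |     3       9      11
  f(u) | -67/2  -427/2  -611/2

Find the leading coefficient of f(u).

Write f(u) = au^2 + bu + c. Substituting each data point gives a linear system:
  9a + 3b + c = -67/2
  81a + 9b + c = -427/2
  121a + 11b + c = -611/2
Solving the system yields a = -2, b = -6, c = 5/2.
So f(u) = -2u^2 - 6u + 5/2.
The leading coefficient is -2.

-2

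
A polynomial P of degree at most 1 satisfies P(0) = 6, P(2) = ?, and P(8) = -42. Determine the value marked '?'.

-6

The 2 known points determine the degree-1 polynomial uniquely.
Write P(x) = ax + b. Substituting each data point gives a linear system:
  b = 6
  8a + b = -42
Solving the system yields a = -6, b = 6.
So P(x) = -6x + 6.
Then P(2) = -6.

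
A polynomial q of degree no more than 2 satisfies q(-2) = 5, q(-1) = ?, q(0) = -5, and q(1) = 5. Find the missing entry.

-5

The 3 known points determine the degree-2 polynomial uniquely.
Write q(u) = au^2 + bu + c. Substituting each data point gives a linear system:
  4a - 2b + c = 5
  c = -5
  a + b + c = 5
Solving the system yields a = 5, b = 5, c = -5.
So q(u) = 5u^2 + 5u - 5.
Then q(-1) = -5.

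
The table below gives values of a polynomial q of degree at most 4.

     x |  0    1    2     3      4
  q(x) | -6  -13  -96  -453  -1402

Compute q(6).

Write q(x) = ax^4 + bx^3 + cx^2 + dx + e. Substituting each data point gives a linear system:
  e = -6
  a + b + c + d + e = -13
  16a + 8b + 4c + 2d + e = -96
  81a + 27b + 9c + 3d + e = -453
  256a + 64b + 16c + 4d + e = -1402
Solving the system yields a = -5, b = -3, c = 6, d = -5, e = -6.
So q(x) = -5x^4 - 3x^3 + 6x^2 - 5x - 6.
Then q(6) = -6948.

-6948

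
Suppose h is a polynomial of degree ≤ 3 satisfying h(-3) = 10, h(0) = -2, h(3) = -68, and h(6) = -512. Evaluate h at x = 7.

-800

Using the Lagrange interpolation formula with nodes -3, 0, 3, 6:
  L_0(x) = x(x - 3)(x - 6) / -162
  L_1(x) = (x + 3)(x - 3)(x - 6) / 54
  L_2(x) = (x + 3)x(x - 6) / -54
  L_3(x) = (x + 3)x(x - 3) / 162
Then h(x) = 10·L_0(x) - 2·L_1(x) - 68·L_2(x) - 512·L_3(x).
Expanding and collecting terms gives h(x) = -2x^3 - 3x^2 + 5x - 2.
Evaluating at x = 7: h(7) = -800.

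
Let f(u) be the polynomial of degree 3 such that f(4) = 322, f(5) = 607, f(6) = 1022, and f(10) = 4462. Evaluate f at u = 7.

Write f(u) = au^3 + bu^2 + cu + d. Substituting each data point gives a linear system:
  64a + 16b + 4c + d = 322
  125a + 25b + 5c + d = 607
  216a + 36b + 6c + d = 1022
  1000a + 100b + 10c + d = 4462
Solving the system yields a = 4, b = 5, c = -4, d = 2.
So f(u) = 4u^3 + 5u^2 - 4u + 2.
Then f(7) = 1591.

1591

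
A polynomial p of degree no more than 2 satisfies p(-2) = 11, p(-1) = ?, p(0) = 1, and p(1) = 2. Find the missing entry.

4

The 3 known points determine the degree-2 polynomial uniquely.
Write p(s) = as^2 + bs + c. Substituting each data point gives a linear system:
  4a - 2b + c = 11
  c = 1
  a + b + c = 2
Solving the system yields a = 2, b = -1, c = 1.
So p(s) = 2s^2 - s + 1.
Then p(-1) = 4.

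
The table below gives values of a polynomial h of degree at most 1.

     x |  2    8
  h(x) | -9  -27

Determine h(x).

h(x) = -3x - 3

Write h(x) = ax + b. Substituting each data point gives a linear system:
  2a + b = -9
  8a + b = -27
Solving the system yields a = -3, b = -3.
So h(x) = -3x - 3.
Check: h(2) = -9. ✓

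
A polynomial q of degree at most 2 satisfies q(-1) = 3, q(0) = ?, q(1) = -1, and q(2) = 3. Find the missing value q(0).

The 3 known points determine the degree-2 polynomial uniquely.
Write q(t) = at^2 + bt + c. Substituting each data point gives a linear system:
  a - b + c = 3
  a + b + c = -1
  4a + 2b + c = 3
Solving the system yields a = 2, b = -2, c = -1.
So q(t) = 2t^2 - 2t - 1.
Then q(0) = -1.

-1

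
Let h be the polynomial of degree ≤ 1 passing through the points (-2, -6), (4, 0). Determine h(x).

h(x) = x - 4

Using the Lagrange interpolation formula with nodes -2, 4:
  L_0(x) = (x - 4) / -6
  L_1(x) = (x + 2) / 6
Then h(x) = -6·L_0(x) + 0·L_1(x).
Expanding and collecting terms gives h(x) = x - 4.
Check: h(4) = 0. ✓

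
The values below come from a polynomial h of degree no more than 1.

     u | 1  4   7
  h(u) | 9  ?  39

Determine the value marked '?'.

The 2 known points determine the degree-1 polynomial uniquely.
Write h(u) = au + b. Substituting each data point gives a linear system:
  a + b = 9
  7a + b = 39
Solving the system yields a = 5, b = 4.
So h(u) = 5u + 4.
Then h(4) = 24.

24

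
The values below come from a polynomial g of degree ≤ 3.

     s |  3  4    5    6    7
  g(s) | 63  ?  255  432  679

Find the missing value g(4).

136

The 4 known points determine the degree-3 polynomial uniquely.
Write g(s) = as^3 + bs^2 + cs + d. Substituting each data point gives a linear system:
  27a + 9b + 3c + d = 63
  125a + 25b + 5c + d = 255
  216a + 36b + 6c + d = 432
  343a + 49b + 7c + d = 679
Solving the system yields a = 2, b = -1, c = 6, d = 0.
So g(s) = 2s³ - s² + 6s.
Then g(4) = 136.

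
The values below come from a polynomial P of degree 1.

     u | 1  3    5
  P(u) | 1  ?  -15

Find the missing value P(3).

On equispaced nodes a degree-1 polynomial has vanishing second forward difference, so
  P(1) - 2·P(3) + P(5) = 0.
Substituting the known values and solving for P(3):
  -2·P(3) = 14
  P(3) = -7.

-7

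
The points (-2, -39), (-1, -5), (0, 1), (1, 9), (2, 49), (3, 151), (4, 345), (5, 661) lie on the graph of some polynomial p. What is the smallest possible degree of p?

3

Forward differences of the values at t = -2, -1, 0, 1, 2, 3, 4, 5:
  p  : -39  -5  1  9  49  151  345  661
  Δ  : 34  6  8  40  102  194  316
  Δ^2: -28  2  32  62  92  122
  Δ^3: 30  30  30  30  30
  Δ^4: 0  0  0  0
  Δ^5: 0  0  0
  Δ^6: 0  0
  Δ^7: 0
The third differences are constant (30) and nonzero, while all higher differences vanish, so the minimal degree is 3.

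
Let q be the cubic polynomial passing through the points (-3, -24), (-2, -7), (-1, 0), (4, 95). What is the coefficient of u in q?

3

Write q(u) = au^3 + bu^2 + cu + d. Substituting each data point gives a linear system:
  -27a + 9b - 3c + d = -24
  -8a + 4b - 2c + d = -7
  -a + b - c + d = 0
  64a + 16b + 4c + d = 95
Solving the system yields a = 1, b = 1, c = 3, d = 3.
So q(u) = u^3 + u^2 + 3u + 3.
The coefficient of u is 3.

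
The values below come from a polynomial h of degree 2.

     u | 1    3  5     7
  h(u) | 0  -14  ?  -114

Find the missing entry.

-52

On equispaced nodes a degree-2 polynomial has vanishing third forward difference, so
  - h(1) + 3·h(3) - 3·h(5) + h(7) = 0.
Substituting the known values and solving for h(5):
  -3·h(5) = 156
  h(5) = -52.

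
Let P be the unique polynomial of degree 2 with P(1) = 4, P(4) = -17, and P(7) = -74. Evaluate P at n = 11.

Write P(n) = an^2 + bn + c. Substituting each data point gives a linear system:
  a + b + c = 4
  16a + 4b + c = -17
  49a + 7b + c = -74
Solving the system yields a = -2, b = 3, c = 3.
So P(n) = -2n² + 3n + 3.
Then P(11) = -206.

-206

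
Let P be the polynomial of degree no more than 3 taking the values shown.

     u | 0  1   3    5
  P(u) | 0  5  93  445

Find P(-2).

Write P(u) = au^3 + bu^2 + cu + d. Substituting each data point gives a linear system:
  d = 0
  a + b + c + d = 5
  27a + 9b + 3c + d = 93
  125a + 25b + 5c + d = 445
Solving the system yields a = 4, b = -3, c = 4, d = 0.
So P(u) = 4u^3 - 3u^2 + 4u.
Then P(-2) = -52.

-52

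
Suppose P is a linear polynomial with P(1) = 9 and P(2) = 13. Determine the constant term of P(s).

5

Write P(s) = as + b. Substituting each data point gives a linear system:
  a + b = 9
  2a + b = 13
Solving the system yields a = 4, b = 5.
So P(s) = 4s + 5.
The constant term is 5.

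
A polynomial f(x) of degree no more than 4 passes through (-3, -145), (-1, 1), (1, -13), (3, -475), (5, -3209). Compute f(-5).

-1699

Using the Lagrange interpolation formula with nodes -3, -1, 1, 3, 5:
  L_0(x) = (x + 1)(x - 1)(x - 3)(x - 5) / 384
  L_1(x) = (x + 3)(x - 1)(x - 3)(x - 5) / -96
  L_2(x) = (x + 3)(x + 1)(x - 3)(x - 5) / 64
  L_3(x) = (x + 3)(x + 1)(x - 1)(x - 5) / -96
  L_4(x) = (x + 3)(x + 1)(x - 1)(x - 3) / 384
Then f(x) = -145·L_0(x) + 1·L_1(x) - 13·L_2(x) - 475·L_3(x) - 3209·L_4(x).
Expanding and collecting terms gives f(x) = -4x^4 - 6x^3 + 2x^2 - x - 4.
Evaluating at x = -5: f(-5) = -1699.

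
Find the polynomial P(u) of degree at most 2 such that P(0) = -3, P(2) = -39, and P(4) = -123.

Using the Lagrange interpolation formula with nodes 0, 2, 4:
  L_0(u) = (u - 2)(u - 4) / 8
  L_1(u) = u(u - 4) / -4
  L_2(u) = u(u - 2) / 8
Then P(u) = -3·L_0(u) - 39·L_1(u) - 123·L_2(u).
Expanding and collecting terms gives P(u) = -6u² - 6u - 3.
Check: P(0) = -3. ✓

P(u) = -6u^2 - 6u - 3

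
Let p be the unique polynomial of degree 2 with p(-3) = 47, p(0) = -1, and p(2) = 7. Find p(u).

Write p(u) = au^2 + bu + c. Substituting each data point gives a linear system:
  9a - 3b + c = 47
  c = -1
  4a + 2b + c = 7
Solving the system yields a = 4, b = -4, c = -1.
So p(u) = 4u² - 4u - 1.
Check: p(2) = 7. ✓

p(u) = 4u^2 - 4u - 1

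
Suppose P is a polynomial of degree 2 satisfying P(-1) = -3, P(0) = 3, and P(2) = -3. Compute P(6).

-87

Using the Lagrange interpolation formula with nodes -1, 0, 2:
  L_0(x) = x(x - 2) / 3
  L_1(x) = (x + 1)(x - 2) / -2
  L_2(x) = (x + 1)x / 6
Then P(x) = -3·L_0(x) + 3·L_1(x) - 3·L_2(x).
Expanding and collecting terms gives P(x) = -3x^2 + 3x + 3.
Evaluating at x = 6: P(6) = -87.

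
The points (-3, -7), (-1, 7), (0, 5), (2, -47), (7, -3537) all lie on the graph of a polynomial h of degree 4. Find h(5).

Write h(t) = at^4 + bt^3 + ct^2 + dt + e. Substituting each data point gives a linear system:
  81a - 27b + 9c - 3d + e = -7
  a - b + c - d + e = 7
  e = 5
  16a + 8b + 4c + 2d + e = -47
  2401a + 343b + 49c + 7d + e = -3537
Solving the system yields a = -1, b = -3, c = -2, d = -2, e = 5.
So h(t) = -t⁴ - 3t³ - 2t² - 2t + 5.
Then h(5) = -1055.

-1055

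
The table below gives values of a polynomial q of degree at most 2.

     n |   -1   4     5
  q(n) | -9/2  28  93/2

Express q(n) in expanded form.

Write q(n) = an^2 + bn + c. Substituting each data point gives a linear system:
  a - b + c = -9/2
  16a + 4b + c = 28
  25a + 5b + c = 93/2
Solving the system yields a = 2, b = 1/2, c = -6.
So q(n) = 2n^2 + (1/2)n - 6.
Check: q(-1) = -9/2. ✓

q(n) = 2n^2 + (1/2)n - 6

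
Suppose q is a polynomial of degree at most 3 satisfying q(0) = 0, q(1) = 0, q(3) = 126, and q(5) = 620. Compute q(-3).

-108

Write q(u) = au^3 + bu^2 + cu + d. Substituting each data point gives a linear system:
  d = 0
  a + b + c + d = 0
  27a + 9b + 3c + d = 126
  125a + 25b + 5c + d = 620
Solving the system yields a = 5, b = 1, c = -6, d = 0.
So q(u) = 5u³ + u² - 6u.
Then q(-3) = -108.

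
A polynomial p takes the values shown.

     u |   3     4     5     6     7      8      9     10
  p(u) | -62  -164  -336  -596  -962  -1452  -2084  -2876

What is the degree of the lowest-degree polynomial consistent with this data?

Forward differences of the values at u = 3, 4, 5, 6, 7, 8, 9, 10:
  p  : -62  -164  -336  -596  -962  -1452  -2084  -2876
  Δ  : -102  -172  -260  -366  -490  -632  -792
  Δ^2: -70  -88  -106  -124  -142  -160
  Δ^3: -18  -18  -18  -18  -18
  Δ^4: 0  0  0  0
  Δ^5: 0  0  0
  Δ^6: 0  0
  Δ^7: 0
The third differences are constant (-18) and nonzero, while all higher differences vanish, so the minimal degree is 3.

3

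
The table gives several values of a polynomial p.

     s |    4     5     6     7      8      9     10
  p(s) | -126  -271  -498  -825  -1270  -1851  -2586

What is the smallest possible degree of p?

Forward differences of the values at s = 4, 5, 6, 7, 8, 9, 10:
  p  : -126  -271  -498  -825  -1270  -1851  -2586
  Δ  : -145  -227  -327  -445  -581  -735
  Δ^2: -82  -100  -118  -136  -154
  Δ^3: -18  -18  -18  -18
  Δ^4: 0  0  0
  Δ^5: 0  0
  Δ^6: 0
The third differences are constant (-18) and nonzero, while all higher differences vanish, so the minimal degree is 3.

3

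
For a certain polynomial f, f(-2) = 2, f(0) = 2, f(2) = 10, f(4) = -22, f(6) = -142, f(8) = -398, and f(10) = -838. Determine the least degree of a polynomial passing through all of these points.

3

Forward differences of the values at s = -2, 0, 2, 4, 6, 8, 10:
  f  : 2  2  10  -22  -142  -398  -838
  Δ  : 0  8  -32  -120  -256  -440
  Δ^2: 8  -40  -88  -136  -184
  Δ^3: -48  -48  -48  -48
  Δ^4: 0  0  0
  Δ^5: 0  0
  Δ^6: 0
The third differences are constant (-48) and nonzero, while all higher differences vanish, so the minimal degree is 3.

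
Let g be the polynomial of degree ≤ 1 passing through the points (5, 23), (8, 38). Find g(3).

Write g(s) = as + b. Substituting each data point gives a linear system:
  5a + b = 23
  8a + b = 38
Solving the system yields a = 5, b = -2.
So g(s) = 5s - 2.
Then g(3) = 13.

13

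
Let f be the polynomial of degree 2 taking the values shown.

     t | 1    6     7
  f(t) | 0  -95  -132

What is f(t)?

f(t) = -3t^2 + 2t + 1

Write f(t) = at^2 + bt + c. Substituting each data point gives a linear system:
  a + b + c = 0
  36a + 6b + c = -95
  49a + 7b + c = -132
Solving the system yields a = -3, b = 2, c = 1.
So f(t) = -3t² + 2t + 1.
Check: f(7) = -132. ✓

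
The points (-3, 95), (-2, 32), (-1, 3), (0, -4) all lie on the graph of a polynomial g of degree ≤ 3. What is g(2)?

Forward differences of the values at t = -3, -2, -1, 0:
  g  : 95  32  3  -4
  Δ  : -63  -29  -7
  Δ^2: 34  22
  Δ^3: -12
The third differences are constant, confirming degree 3.
Interpolating (Newton forward form) and evaluating at t = 2 gives g(2) = 0.

0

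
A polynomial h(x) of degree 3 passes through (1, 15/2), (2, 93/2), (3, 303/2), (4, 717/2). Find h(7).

Using the Lagrange interpolation formula with nodes 1, 2, 3, 4:
  L_0(x) = (x - 2)(x - 3)(x - 4) / -6
  L_1(x) = (x - 1)(x - 3)(x - 4) / 2
  L_2(x) = (x - 1)(x - 2)(x - 4) / -2
  L_3(x) = (x - 1)(x - 2)(x - 3) / 6
Then h(x) = 15/2·L_0(x) + 93/2·L_1(x) + 303/2·L_2(x) + 717/2·L_3(x).
Expanding and collecting terms gives h(x) = 6x^3 - 3x^2 + 6x - 3/2.
Evaluating at x = 7: h(7) = 3903/2.

3903/2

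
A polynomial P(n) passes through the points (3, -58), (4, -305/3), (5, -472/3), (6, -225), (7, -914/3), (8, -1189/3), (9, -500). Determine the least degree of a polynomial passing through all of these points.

2

Forward differences of the values at n = 3, 4, 5, 6, 7, 8, 9:
  P  : -58  -305/3  -472/3  -225  -914/3  -1189/3  -500
  Δ  : -131/3  -167/3  -203/3  -239/3  -275/3  -311/3
  Δ^2: -12  -12  -12  -12  -12
  Δ^3: 0  0  0  0
  Δ^4: 0  0  0
  Δ^5: 0  0
  Δ^6: 0
The second differences are constant (-12) and nonzero, while all higher differences vanish, so the minimal degree is 2.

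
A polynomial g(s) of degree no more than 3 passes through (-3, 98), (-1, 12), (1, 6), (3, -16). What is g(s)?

g(s) = -2s^3 + 4s^2 - s + 5

Write g(s) = as^3 + bs^2 + cs + d. Substituting each data point gives a linear system:
  -27a + 9b - 3c + d = 98
  -a + b - c + d = 12
  a + b + c + d = 6
  27a + 9b + 3c + d = -16
Solving the system yields a = -2, b = 4, c = -1, d = 5.
So g(s) = -2s^3 + 4s^2 - s + 5.
Check: g(3) = -16. ✓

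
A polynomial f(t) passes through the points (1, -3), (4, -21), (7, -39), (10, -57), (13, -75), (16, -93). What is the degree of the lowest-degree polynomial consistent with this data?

1

Forward differences of the values at t = 1, 4, 7, 10, 13, 16:
  f  : -3  -21  -39  -57  -75  -93
  Δ  : -18  -18  -18  -18  -18
  Δ^2: 0  0  0  0
  Δ^3: 0  0  0
  Δ^4: 0  0
  Δ^5: 0
The first differences are constant (-18) and nonzero, while all higher differences vanish, so the minimal degree is 1.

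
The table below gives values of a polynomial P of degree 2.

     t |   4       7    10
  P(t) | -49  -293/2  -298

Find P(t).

Write P(t) = at^2 + bt + c. Substituting each data point gives a linear system:
  16a + 4b + c = -49
  49a + 7b + c = -293/2
  100a + 10b + c = -298
Solving the system yields a = -3, b = 1/2, c = -3.
So P(t) = -3t^2 + (1/2)t - 3.
Check: P(4) = -49. ✓

P(t) = -3t^2 + (1/2)t - 3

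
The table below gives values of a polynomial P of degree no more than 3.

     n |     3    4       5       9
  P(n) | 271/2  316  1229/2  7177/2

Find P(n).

P(n) = 5n^3 - n^2 + (5/2)n + 2

Using the Lagrange interpolation formula with nodes 3, 4, 5, 9:
  L_0(n) = (n - 4)(n - 5)(n - 9) / -12
  L_1(n) = (n - 3)(n - 5)(n - 9) / 5
  L_2(n) = (n - 3)(n - 4)(n - 9) / -8
  L_3(n) = (n - 3)(n - 4)(n - 5) / 120
Then P(n) = 271/2·L_0(n) + 316·L_1(n) + 1229/2·L_2(n) + 7177/2·L_3(n).
Expanding and collecting terms gives P(n) = 5n^3 - n^2 + (5/2)n + 2.
Check: P(9) = 7177/2. ✓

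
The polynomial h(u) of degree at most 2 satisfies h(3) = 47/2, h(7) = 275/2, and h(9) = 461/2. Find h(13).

977/2

Write h(u) = au^2 + bu + c. Substituting each data point gives a linear system:
  9a + 3b + c = 47/2
  49a + 7b + c = 275/2
  81a + 9b + c = 461/2
Solving the system yields a = 3, b = -3/2, c = 1.
So h(u) = 3u^2 - (3/2)u + 1.
Then h(13) = 977/2.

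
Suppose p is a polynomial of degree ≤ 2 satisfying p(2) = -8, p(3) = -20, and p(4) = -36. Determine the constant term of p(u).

4

Write p(u) = au^2 + bu + c. Substituting each data point gives a linear system:
  4a + 2b + c = -8
  9a + 3b + c = -20
  16a + 4b + c = -36
Solving the system yields a = -2, b = -2, c = 4.
So p(u) = -2u^2 - 2u + 4.
The constant term is 4.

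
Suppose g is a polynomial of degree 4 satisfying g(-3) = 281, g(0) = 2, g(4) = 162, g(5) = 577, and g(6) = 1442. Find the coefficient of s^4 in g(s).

Write g(s) = as^4 + bs^3 + cs^2 + ds + e. Substituting each data point gives a linear system:
  81a - 27b + 9c - 3d + e = 281
  e = 2
  256a + 64b + 16c + 4d + e = 162
  625a + 125b + 25c + 5d + e = 577
  1296a + 216b + 36c + 6d + e = 1442
Solving the system yields a = 2, b = -5, c = -2, d = 0, e = 2.
So g(s) = 2s^4 - 5s^3 - 2s^2 + 2.
The leading coefficient is 2.

2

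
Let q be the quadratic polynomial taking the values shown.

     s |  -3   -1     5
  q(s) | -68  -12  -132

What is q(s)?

Write q(s) = as^2 + bs + c. Substituting each data point gives a linear system:
  9a - 3b + c = -68
  a - b + c = -12
  25a + 5b + c = -132
Solving the system yields a = -6, b = 4, c = -2.
So q(s) = -6s^2 + 4s - 2.
Check: q(5) = -132. ✓

q(s) = -6s^2 + 4s - 2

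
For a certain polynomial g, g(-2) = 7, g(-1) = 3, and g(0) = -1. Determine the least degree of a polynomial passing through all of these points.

1

Forward differences of the values at s = -2, -1, 0:
  g  : 7  3  -1
  Δ  : -4  -4
  Δ^2: 0
The first differences are constant (-4) and nonzero, while all higher differences vanish, so the minimal degree is 1.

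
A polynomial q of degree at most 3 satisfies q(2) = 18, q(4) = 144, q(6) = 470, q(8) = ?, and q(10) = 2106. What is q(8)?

1092

On equispaced nodes a degree-3 polynomial has vanishing fourth forward difference, so
  q(2) - 4·q(4) + 6·q(6) - 4·q(8) + q(10) = 0.
Substituting the known values and solving for q(8):
  -4·q(8) = -4368
  q(8) = 1092.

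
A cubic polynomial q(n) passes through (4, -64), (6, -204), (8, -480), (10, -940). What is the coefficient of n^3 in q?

Write q(n) = an^3 + bn^2 + cn + d. Substituting each data point gives a linear system:
  64a + 16b + 4c + d = -64
  216a + 36b + 6c + d = -204
  512a + 64b + 8c + d = -480
  1000a + 100b + 10c + d = -940
Solving the system yields a = -1, b = 1, c = -4, d = 0.
So q(n) = -n³ + n² - 4n.
The leading coefficient is -1.

-1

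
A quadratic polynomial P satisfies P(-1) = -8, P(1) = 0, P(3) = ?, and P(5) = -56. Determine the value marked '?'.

On equispaced nodes a degree-2 polynomial has vanishing third forward difference, so
  - P(-1) + 3·P(1) - 3·P(3) + P(5) = 0.
Substituting the known values and solving for P(3):
  -3·P(3) = 48
  P(3) = -16.

-16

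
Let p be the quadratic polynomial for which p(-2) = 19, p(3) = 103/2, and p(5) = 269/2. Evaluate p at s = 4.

88

Using the Lagrange interpolation formula with nodes -2, 3, 5:
  L_0(s) = (s - 3)(s - 5) / 35
  L_1(s) = (s + 2)(s - 5) / -10
  L_2(s) = (s + 2)(s - 3) / 14
Then p(s) = 19·L_0(s) + 103/2·L_1(s) + 269/2·L_2(s).
Expanding and collecting terms gives p(s) = 5s² + (3/2)s + 2.
Evaluating at s = 4: p(4) = 88.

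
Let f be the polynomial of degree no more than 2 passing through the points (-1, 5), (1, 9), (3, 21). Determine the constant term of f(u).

6

Write f(u) = au^2 + bu + c. Substituting each data point gives a linear system:
  a - b + c = 5
  a + b + c = 9
  9a + 3b + c = 21
Solving the system yields a = 1, b = 2, c = 6.
So f(u) = u^2 + 2u + 6.
The constant term is 6.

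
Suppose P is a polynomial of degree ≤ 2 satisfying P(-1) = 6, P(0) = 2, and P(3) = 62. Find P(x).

Using the Lagrange interpolation formula with nodes -1, 0, 3:
  L_0(x) = x(x - 3) / 4
  L_1(x) = (x + 1)(x - 3) / -3
  L_2(x) = (x + 1)x / 12
Then P(x) = 6·L_0(x) + 2·L_1(x) + 62·L_2(x).
Expanding and collecting terms gives P(x) = 6x² + 2x + 2.
Check: P(-1) = 6. ✓

P(x) = 6x^2 + 2x + 2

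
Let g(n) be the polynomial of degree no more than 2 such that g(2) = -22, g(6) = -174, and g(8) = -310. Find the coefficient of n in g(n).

Write g(n) = an^2 + bn + c. Substituting each data point gives a linear system:
  4a + 2b + c = -22
  36a + 6b + c = -174
  64a + 8b + c = -310
Solving the system yields a = -5, b = 2, c = -6.
So g(n) = -5n² + 2n - 6.
The coefficient of n is 2.

2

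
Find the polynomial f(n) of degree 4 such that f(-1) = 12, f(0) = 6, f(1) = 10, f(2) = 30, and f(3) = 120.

Using the Lagrange interpolation formula with nodes -1, 0, 1, 2, 3:
  L_0(n) = n(n - 1)(n - 2)(n - 3) / 24
  L_1(n) = (n + 1)(n - 1)(n - 2)(n - 3) / -6
  L_2(n) = (n + 1)n(n - 2)(n - 3) / 4
  L_3(n) = (n + 1)n(n - 1)(n - 3) / -6
  L_4(n) = (n + 1)n(n - 1)(n - 2) / 24
Then f(n) = 12·L_0(n) + 6·L_1(n) + 10·L_2(n) + 30·L_3(n) + 120·L_4(n).
Expanding and collecting terms gives f(n) = 2n^4 - 3n^3 + 3n^2 + 2n + 6.
Check: f(0) = 6. ✓

f(n) = 2n^4 - 3n^3 + 3n^2 + 2n + 6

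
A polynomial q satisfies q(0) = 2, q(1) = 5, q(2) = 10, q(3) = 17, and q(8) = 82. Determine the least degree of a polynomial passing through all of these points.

2

Divided differences on the nodes 0, 1, 2, 3, 8:
  order 0: 2  5  10  17  82
  order 1: 3  5  7  13
  order 2: 1  1  1
  order 3: 0  0
  order 4: 0
The order-2 divided differences are all 1 (nonzero) and every higher order vanishes, so the data lies on a polynomial of degree exactly 2.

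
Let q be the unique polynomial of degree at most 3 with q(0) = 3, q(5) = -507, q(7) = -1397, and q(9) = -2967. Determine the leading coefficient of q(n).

Write q(n) = an^3 + bn^2 + cn + d. Substituting each data point gives a linear system:
  d = 3
  125a + 25b + 5c + d = -507
  343a + 49b + 7c + d = -1397
  729a + 81b + 9c + d = -2967
Solving the system yields a = -4, b = -1, c = 3, d = 3.
So q(n) = -4n³ - n² + 3n + 3.
The leading coefficient is -4.

-4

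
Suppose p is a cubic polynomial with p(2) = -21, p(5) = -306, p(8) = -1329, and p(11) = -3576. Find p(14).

-7533

Forward differences of the values at x = 2, 5, 8, 11:
  p  : -21  -306  -1329  -3576
  Δ  : -285  -1023  -2247
  Δ^2: -738  -1224
  Δ^3: -486
The third differences are constant, confirming degree 3.
Interpolating (Newton forward form) and evaluating at x = 14 gives p(14) = -7533.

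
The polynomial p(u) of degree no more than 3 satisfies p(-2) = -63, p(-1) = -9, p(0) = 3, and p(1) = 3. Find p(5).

483

Write p(u) = au^3 + bu^2 + cu + d. Substituting each data point gives a linear system:
  -8a + 4b - 2c + d = -63
  -a + b - c + d = -9
  d = 3
  a + b + c + d = 3
Solving the system yields a = 5, b = -6, c = 1, d = 3.
So p(u) = 5u^3 - 6u^2 + u + 3.
Then p(5) = 483.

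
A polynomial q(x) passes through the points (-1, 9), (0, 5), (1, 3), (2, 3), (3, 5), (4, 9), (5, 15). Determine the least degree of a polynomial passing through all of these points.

Forward differences of the values at x = -1, 0, 1, 2, 3, 4, 5:
  q  : 9  5  3  3  5  9  15
  Δ  : -4  -2  0  2  4  6
  Δ^2: 2  2  2  2  2
  Δ^3: 0  0  0  0
  Δ^4: 0  0  0
  Δ^5: 0  0
  Δ^6: 0
The second differences are constant (2) and nonzero, while all higher differences vanish, so the minimal degree is 2.

2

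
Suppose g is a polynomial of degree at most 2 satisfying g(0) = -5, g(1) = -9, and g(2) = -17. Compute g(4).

-45

Forward differences of the values at u = 0, 1, 2:
  g  : -5  -9  -17
  Δ  : -4  -8
  Δ^2: -4
The second differences are constant, confirming degree 2.
Interpolating (Newton forward form) and evaluating at u = 4 gives g(4) = -45.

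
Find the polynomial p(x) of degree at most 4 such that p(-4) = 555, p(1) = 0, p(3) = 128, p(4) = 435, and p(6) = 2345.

Write p(x) = ax^4 + bx^3 + cx^2 + dx + e. Substituting each data point gives a linear system:
  256a - 64b + 16c - 4d + e = 555
  a + b + c + d + e = 0
  81a + 27b + 9c + 3d + e = 128
  256a + 64b + 16c + 4d + e = 435
  1296a + 216b + 36c + 6d + e = 2345
Solving the system yields a = 2, b = -1, c = -1, d = 1, e = -1.
So p(x) = 2x⁴ - x³ - x² + x - 1.
Check: p(1) = 0. ✓

p(x) = 2x^4 - x^3 - x^2 + x - 1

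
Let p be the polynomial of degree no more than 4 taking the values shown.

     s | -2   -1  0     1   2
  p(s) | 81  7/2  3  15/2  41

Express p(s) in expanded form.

Write p(s) = as^4 + bs^3 + cs^2 + ds + e. Substituting each data point gives a linear system:
  16a - 8b + 4c - 2d + e = 81
  a - b + c - d + e = 7/2
  e = 3
  a + b + c + d + e = 15/2
  16a + 8b + 4c + 2d + e = 41
Solving the system yields a = 4, b = -4, c = -3/2, d = 6, e = 3.
So p(s) = 4s^4 - 4s^3 - (3/2)s^2 + 6s + 3.
Check: p(2) = 41. ✓

p(s) = 4s^4 - 4s^3 - (3/2)s^2 + 6s + 3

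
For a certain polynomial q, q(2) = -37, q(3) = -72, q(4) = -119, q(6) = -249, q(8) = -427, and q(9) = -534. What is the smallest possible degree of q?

2

Divided differences on the nodes 2, 3, 4, 6, 8, 9:
  order 0: -37  -72  -119  -249  -427  -534
  order 1: -35  -47  -65  -89  -107
  order 2: -6  -6  -6  -6
  order 3: 0  0  0
  order 4: 0  0
  order 5: 0
The order-2 divided differences are all -6 (nonzero) and every higher order vanishes, so the data lies on a polynomial of degree exactly 2.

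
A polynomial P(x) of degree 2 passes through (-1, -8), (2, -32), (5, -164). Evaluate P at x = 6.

-232

Write P(x) = ax^2 + bx + c. Substituting each data point gives a linear system:
  a - b + c = -8
  4a + 2b + c = -32
  25a + 5b + c = -164
Solving the system yields a = -6, b = -2, c = -4.
So P(x) = -6x^2 - 2x - 4.
Then P(6) = -232.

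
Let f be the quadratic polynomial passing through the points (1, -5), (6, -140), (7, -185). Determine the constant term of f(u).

4

Write f(u) = au^2 + bu + c. Substituting each data point gives a linear system:
  a + b + c = -5
  36a + 6b + c = -140
  49a + 7b + c = -185
Solving the system yields a = -3, b = -6, c = 4.
So f(u) = -3u^2 - 6u + 4.
The constant term is 4.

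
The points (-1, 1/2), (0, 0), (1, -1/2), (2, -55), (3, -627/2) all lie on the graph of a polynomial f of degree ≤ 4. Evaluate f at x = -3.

-525/2

Using the Lagrange interpolation formula with nodes -1, 0, 1, 2, 3:
  L_0(x) = x(x - 1)(x - 2)(x - 3) / 24
  L_1(x) = (x + 1)(x - 1)(x - 2)(x - 3) / -6
  L_2(x) = (x + 1)x(x - 2)(x - 3) / 4
  L_3(x) = (x + 1)x(x - 1)(x - 3) / -6
  L_4(x) = (x + 1)x(x - 1)(x - 2) / 24
Then f(x) = 1/2·L_0(x) + 0·L_1(x) - 1/2·L_2(x) - 55·L_3(x) - 627/2·L_4(x).
Expanding and collecting terms gives f(x) = -4x⁴ - x³ + 4x² + (1/2)x.
Evaluating at x = -3: f(-3) = -525/2.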